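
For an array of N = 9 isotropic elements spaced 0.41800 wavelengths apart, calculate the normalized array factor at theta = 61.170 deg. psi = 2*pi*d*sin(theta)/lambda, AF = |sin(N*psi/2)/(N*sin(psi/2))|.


psi = 2*pi*0.41800*sin(61.170 deg) = 2.300844 rad
AF = |sin(9*2.300844/2) / (9*sin(2.300844/2))| = 0.09749

0.09749


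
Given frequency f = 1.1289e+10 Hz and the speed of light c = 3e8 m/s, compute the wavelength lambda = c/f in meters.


lambda = c / f = 3.0000e+08 / 1.1289e+10 = 0.02657 m

0.02657 m


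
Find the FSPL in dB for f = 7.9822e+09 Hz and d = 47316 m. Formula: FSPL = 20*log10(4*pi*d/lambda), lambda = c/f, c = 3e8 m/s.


lambda = c / f = 3.0000e+08 / 7.9822e+09 = 0.03758362 m
FSPL = 20 * log10(4*pi*47316/0.03758362) = 144.0 dB

144.0 dB


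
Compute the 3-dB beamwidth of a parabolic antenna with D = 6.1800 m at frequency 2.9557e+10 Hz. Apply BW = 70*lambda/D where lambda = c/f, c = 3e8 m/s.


lambda = c / f = 3.0000e+08 / 2.9557e+10 = 0.01014988 m
BW = 70 * 0.01014988 / 6.1800 = 0.1150 deg

0.1150 deg


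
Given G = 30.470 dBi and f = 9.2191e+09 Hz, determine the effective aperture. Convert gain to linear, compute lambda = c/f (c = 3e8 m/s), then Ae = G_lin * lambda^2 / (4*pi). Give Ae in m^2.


lambda = c / f = 3.0000e+08 / 9.2191e+09 = 0.03254114 m
G_linear = 10^(30.470/10) = 1114.295
Ae = G_linear * lambda^2 / (4*pi) = 1114.295 * 0.03254114^2 / (4*pi) = 0.09390 m^2

0.09390 m^2


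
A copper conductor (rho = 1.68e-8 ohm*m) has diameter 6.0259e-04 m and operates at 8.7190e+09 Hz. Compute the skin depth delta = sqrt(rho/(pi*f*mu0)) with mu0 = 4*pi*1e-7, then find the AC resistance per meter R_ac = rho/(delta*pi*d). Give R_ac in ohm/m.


delta = sqrt(1.68e-8 / (pi * 8.7190e+09 * 4*pi*1e-7)) = 6.986207e-07 m
R_ac = 1.68e-8 / (6.986207e-07 * pi * 6.0259e-04) = 12.70 ohm/m

12.70 ohm/m


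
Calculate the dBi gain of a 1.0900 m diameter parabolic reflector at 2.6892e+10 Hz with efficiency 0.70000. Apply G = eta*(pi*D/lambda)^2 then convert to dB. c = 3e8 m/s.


lambda = c / f = 3.0000e+08 / 2.6892e+10 = 0.01115573 m
G_linear = 0.70000 * (pi * 1.0900 / 0.01115573)^2 = 65956.07
G_dBi = 10 * log10(65956.07) = 48.19 dBi

48.19 dBi


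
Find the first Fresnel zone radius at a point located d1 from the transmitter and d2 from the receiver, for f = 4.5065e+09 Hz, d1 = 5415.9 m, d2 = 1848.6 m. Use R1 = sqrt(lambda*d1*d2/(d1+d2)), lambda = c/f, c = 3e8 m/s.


lambda = c / f = 3.0000e+08 / 4.5065e+09 = 0.06657051 m
R1 = sqrt(0.06657051 * 5415.9 * 1848.6 / (5415.9 + 1848.6)) = 9.578 m

9.578 m


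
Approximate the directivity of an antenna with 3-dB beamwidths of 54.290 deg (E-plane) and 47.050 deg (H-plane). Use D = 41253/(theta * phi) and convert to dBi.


D_linear = 41253 / (54.290 * 47.050) = 16.15013
D_dBi = 10 * log10(16.15013) = 12.08 dBi

12.08 dBi


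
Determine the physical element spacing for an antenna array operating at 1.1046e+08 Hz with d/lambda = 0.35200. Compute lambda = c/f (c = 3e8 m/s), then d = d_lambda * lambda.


lambda = c / f = 3.0000e+08 / 1.1046e+08 = 2.715915 m
d = 0.35200 * 2.715915 = 0.9560 m

0.9560 m


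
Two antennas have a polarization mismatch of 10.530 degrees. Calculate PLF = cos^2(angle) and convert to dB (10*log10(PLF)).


PLF_linear = cos^2(10.530 deg) = 0.9666023
PLF_dB = 10 * log10(0.9666023) = -0.1475 dB

-0.1475 dB


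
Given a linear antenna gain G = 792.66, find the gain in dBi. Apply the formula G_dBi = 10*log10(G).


G_dBi = 10 * log10(792.66) = 28.99 dBi

28.99 dBi


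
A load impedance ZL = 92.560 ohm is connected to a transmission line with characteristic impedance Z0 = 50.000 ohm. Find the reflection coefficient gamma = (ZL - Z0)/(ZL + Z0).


gamma = (92.560 - 50.000) / (92.560 + 50.000) = 0.2985

0.2985


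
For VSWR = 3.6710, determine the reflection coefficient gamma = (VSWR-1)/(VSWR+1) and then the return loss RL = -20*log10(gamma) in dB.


gamma = (3.6710 - 1) / (3.6710 + 1) = 0.5718262
RL = -20 * log10(0.5718262) = 4.855 dB

4.855 dB


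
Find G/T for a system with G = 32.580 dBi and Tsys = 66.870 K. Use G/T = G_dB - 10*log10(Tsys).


G/T = 32.580 - 10*log10(66.870) = 32.580 - 18.25231 = 14.33 dB/K

14.33 dB/K


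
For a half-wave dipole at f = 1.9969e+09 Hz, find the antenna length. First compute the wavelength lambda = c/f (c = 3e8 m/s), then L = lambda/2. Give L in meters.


lambda = c / f = 3.0000e+08 / 1.9969e+09 = 0.1502329 m
L = lambda / 2 = 0.1502329 / 2 = 0.07512 m

0.07512 m


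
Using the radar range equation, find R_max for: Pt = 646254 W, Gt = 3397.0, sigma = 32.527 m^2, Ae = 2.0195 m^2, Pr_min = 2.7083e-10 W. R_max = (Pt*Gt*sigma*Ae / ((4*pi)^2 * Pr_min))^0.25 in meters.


R^4 = 646254*3397.0*32.527*2.0195 / ((4*pi)^2 * 2.7083e-10) = 3.371865e+18
R_max = 3.371865e+18^0.25 = 42852 m

42852 m


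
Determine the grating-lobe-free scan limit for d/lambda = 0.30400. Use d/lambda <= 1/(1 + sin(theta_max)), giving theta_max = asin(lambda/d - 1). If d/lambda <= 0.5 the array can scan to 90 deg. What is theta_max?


lambda/d - 1 = 1/0.30400 - 1 = 2.289474 >= 1
d/lambda <= 0.5, so the array can scan to endfire without grating lobes: theta_max = 90 deg

90 deg


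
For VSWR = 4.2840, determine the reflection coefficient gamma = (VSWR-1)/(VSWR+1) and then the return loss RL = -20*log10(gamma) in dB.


gamma = (4.2840 - 1) / (4.2840 + 1) = 0.6214989
RL = -20 * log10(0.6214989) = 4.131 dB

4.131 dB


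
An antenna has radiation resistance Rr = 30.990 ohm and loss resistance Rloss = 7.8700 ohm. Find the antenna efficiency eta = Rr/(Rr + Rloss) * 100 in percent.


eta = 30.990 / (30.990 + 7.8700) * 100 = 79.75%

79.75%


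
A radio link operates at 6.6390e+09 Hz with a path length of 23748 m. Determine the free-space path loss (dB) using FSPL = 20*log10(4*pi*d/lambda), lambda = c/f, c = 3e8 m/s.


lambda = c / f = 3.0000e+08 / 6.6390e+09 = 0.04518753 m
FSPL = 20 * log10(4*pi*23748/0.04518753) = 136.4 dB

136.4 dB


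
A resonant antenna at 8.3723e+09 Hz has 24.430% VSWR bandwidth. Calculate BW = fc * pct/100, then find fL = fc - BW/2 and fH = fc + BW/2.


BW = 8.3723e+09 * 24.430/100 = 2.045353e+09 Hz
fL = 8.3723e+09 - 2.045353e+09/2 = 7.350e+09 Hz
fH = 8.3723e+09 + 2.045353e+09/2 = 9.395e+09 Hz

BW=2.045e+09 Hz, fL=7.350e+09 Hz, fH=9.395e+09 Hz


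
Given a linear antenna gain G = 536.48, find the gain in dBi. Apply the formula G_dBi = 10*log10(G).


G_dBi = 10 * log10(536.48) = 27.30 dBi

27.30 dBi


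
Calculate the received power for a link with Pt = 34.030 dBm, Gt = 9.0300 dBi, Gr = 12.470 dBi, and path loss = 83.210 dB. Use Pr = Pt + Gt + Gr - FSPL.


Pr = 34.030 + 9.0300 + 12.470 - 83.210 = -27.68 dBm

-27.68 dBm


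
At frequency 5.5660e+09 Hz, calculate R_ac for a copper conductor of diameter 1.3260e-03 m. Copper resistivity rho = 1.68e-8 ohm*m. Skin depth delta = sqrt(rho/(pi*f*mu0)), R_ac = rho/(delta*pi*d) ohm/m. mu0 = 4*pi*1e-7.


delta = sqrt(1.68e-8 / (pi * 5.5660e+09 * 4*pi*1e-7)) = 8.743860e-07 m
R_ac = 1.68e-8 / (8.743860e-07 * pi * 1.3260e-03) = 4.612 ohm/m

4.612 ohm/m


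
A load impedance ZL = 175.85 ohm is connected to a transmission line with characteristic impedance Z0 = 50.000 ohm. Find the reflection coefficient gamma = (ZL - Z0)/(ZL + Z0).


gamma = (175.85 - 50.000) / (175.85 + 50.000) = 0.5572

0.5572


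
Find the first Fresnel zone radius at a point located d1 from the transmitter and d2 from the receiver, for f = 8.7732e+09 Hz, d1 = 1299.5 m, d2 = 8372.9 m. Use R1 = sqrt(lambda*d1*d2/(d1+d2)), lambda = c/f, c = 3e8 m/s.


lambda = c / f = 3.0000e+08 / 8.7732e+09 = 0.03419505 m
R1 = sqrt(0.03419505 * 1299.5 * 8372.9 / (1299.5 + 8372.9)) = 6.202 m

6.202 m


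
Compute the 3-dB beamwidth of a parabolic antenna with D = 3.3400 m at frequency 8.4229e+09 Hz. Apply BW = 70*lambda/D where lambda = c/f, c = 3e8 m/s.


lambda = c / f = 3.0000e+08 / 8.4229e+09 = 0.03561719 m
BW = 70 * 0.03561719 / 3.3400 = 0.7465 deg

0.7465 deg


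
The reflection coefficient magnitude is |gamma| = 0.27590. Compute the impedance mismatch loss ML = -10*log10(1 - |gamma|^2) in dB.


ML = -10 * log10(1 - 0.27590^2) = -10 * log10(0.92387919) = 0.3438 dB

0.3438 dB


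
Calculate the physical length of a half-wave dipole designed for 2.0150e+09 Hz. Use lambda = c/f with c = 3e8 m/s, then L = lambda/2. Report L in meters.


lambda = c / f = 3.0000e+08 / 2.0150e+09 = 0.1488834 m
L = lambda / 2 = 0.1488834 / 2 = 0.07444 m

0.07444 m


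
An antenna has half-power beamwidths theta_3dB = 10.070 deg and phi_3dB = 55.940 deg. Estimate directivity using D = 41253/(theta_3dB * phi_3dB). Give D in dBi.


D_linear = 41253 / (10.070 * 55.940) = 73.23246
D_dBi = 10 * log10(73.23246) = 18.65 dBi

18.65 dBi


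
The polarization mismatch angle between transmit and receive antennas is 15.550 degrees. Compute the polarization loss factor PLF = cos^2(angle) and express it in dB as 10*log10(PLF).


PLF_linear = cos^2(15.550 deg) = 0.9281335
PLF_dB = 10 * log10(0.9281335) = -0.3239 dB

-0.3239 dB


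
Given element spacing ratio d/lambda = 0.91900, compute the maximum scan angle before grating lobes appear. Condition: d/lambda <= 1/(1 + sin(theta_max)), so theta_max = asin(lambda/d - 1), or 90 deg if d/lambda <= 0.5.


lambda/d - 1 = 1/0.91900 - 1 = 0.08813928
theta_max = asin(0.08813928) = 5.057 deg

5.057 deg


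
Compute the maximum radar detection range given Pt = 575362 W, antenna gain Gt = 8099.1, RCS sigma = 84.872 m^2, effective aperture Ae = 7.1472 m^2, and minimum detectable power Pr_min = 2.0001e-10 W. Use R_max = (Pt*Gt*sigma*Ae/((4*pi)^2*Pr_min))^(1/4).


R^4 = 575362*8099.1*84.872*7.1472 / ((4*pi)^2 * 2.0001e-10) = 8.949667e+19
R_max = 8.949667e+19^0.25 = 97264 m

97264 m


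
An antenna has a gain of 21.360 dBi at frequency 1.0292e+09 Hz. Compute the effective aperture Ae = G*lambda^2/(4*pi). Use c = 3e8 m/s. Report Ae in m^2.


lambda = c / f = 3.0000e+08 / 1.0292e+09 = 0.2914885 m
G_linear = 10^(21.360/10) = 136.7729
Ae = G_linear * lambda^2 / (4*pi) = 136.7729 * 0.2914885^2 / (4*pi) = 0.9248 m^2

0.9248 m^2


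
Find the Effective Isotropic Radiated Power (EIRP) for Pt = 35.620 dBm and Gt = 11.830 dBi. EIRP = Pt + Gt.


EIRP = Pt + Gt = 35.620 + 11.830 = 47.45 dBm

47.45 dBm


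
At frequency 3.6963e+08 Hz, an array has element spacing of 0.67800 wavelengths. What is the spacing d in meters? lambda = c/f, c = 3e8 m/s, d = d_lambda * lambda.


lambda = c / f = 3.0000e+08 / 3.6963e+08 = 0.8116224 m
d = 0.67800 * 0.8116224 = 0.5503 m

0.5503 m


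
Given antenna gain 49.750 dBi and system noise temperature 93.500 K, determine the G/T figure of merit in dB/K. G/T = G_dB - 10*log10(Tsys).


G/T = 49.750 - 10*log10(93.500) = 49.750 - 19.70812 = 30.04 dB/K

30.04 dB/K


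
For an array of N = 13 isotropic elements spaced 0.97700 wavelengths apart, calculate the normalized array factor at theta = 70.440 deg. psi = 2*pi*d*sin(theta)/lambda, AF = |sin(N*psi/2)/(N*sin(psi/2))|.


psi = 2*pi*0.97700*sin(70.440 deg) = 5.784418 rad
AF = |sin(13*5.784418/2) / (13*sin(5.784418/2))| = 0.03124

0.03124


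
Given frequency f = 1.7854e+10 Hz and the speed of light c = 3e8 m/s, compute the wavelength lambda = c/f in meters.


lambda = c / f = 3.0000e+08 / 1.7854e+10 = 0.01680 m

0.01680 m


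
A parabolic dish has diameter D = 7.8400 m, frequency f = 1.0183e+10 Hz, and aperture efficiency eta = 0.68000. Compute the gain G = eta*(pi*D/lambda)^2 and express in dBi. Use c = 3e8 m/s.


lambda = c / f = 3.0000e+08 / 1.0183e+10 = 0.02946087 m
G_linear = 0.68000 * (pi * 7.8400 / 0.02946087)^2 = 475280.1
G_dBi = 10 * log10(475280.1) = 56.77 dBi

56.77 dBi


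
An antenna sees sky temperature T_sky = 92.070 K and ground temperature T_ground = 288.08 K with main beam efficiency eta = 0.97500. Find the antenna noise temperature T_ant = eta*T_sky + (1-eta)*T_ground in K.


T_ant = 0.97500 * 92.070 + (1 - 0.97500) * 288.08 = 96.97 K

96.97 K


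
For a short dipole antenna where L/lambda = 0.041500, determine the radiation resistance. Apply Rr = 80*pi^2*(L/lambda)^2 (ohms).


Rr = 80 * pi^2 * (0.041500)^2 = 80 * 9.869604 * 1.722250e-03 = 1.360 ohm

1.360 ohm


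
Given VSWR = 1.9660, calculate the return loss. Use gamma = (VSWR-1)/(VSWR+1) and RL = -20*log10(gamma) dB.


gamma = (1.9660 - 1) / (1.9660 + 1) = 0.3256912
RL = -20 * log10(0.3256912) = 9.744 dB

9.744 dB


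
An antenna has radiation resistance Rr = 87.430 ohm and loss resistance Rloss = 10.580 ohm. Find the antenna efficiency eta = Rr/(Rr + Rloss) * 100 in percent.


eta = 87.430 / (87.430 + 10.580) * 100 = 89.21%

89.21%


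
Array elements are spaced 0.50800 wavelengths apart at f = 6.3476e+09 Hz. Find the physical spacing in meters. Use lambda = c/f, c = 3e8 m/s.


lambda = c / f = 3.0000e+08 / 6.3476e+09 = 0.04726196 m
d = 0.50800 * 0.04726196 = 0.02401 m

0.02401 m


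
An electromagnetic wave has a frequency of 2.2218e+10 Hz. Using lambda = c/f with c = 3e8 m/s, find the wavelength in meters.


lambda = c / f = 3.0000e+08 / 2.2218e+10 = 0.01350 m

0.01350 m


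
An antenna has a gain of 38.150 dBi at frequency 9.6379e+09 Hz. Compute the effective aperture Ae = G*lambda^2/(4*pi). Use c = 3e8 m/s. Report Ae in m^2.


lambda = c / f = 3.0000e+08 / 9.6379e+09 = 0.03112711 m
G_linear = 10^(38.150/10) = 6531.306
Ae = G_linear * lambda^2 / (4*pi) = 6531.306 * 0.03112711^2 / (4*pi) = 0.5036 m^2

0.5036 m^2


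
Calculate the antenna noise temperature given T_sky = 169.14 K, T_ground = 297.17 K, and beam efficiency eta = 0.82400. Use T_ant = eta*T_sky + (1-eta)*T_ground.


T_ant = 0.82400 * 169.14 + (1 - 0.82400) * 297.17 = 191.7 K

191.7 K


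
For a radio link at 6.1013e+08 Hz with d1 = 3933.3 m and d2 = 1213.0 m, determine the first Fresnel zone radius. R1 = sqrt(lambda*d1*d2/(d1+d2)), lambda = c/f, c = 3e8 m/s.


lambda = c / f = 3.0000e+08 / 6.1013e+08 = 0.4916985 m
R1 = sqrt(0.4916985 * 3933.3 * 1213.0 / (3933.3 + 1213.0)) = 21.35 m

21.35 m


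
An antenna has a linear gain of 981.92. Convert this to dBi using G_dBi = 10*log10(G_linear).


G_dBi = 10 * log10(981.92) = 29.92 dBi

29.92 dBi


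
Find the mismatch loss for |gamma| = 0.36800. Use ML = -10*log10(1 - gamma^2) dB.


ML = -10 * log10(1 - 0.36800^2) = -10 * log10(0.864576) = 0.6320 dB

0.6320 dB


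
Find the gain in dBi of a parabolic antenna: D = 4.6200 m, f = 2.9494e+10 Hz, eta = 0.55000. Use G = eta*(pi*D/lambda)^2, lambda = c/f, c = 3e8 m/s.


lambda = c / f = 3.0000e+08 / 2.9494e+10 = 0.01017156 m
G_linear = 0.55000 * (pi * 4.6200 / 0.01017156)^2 = 1.119879e+06
G_dBi = 10 * log10(1.119879e+06) = 60.49 dBi

60.49 dBi


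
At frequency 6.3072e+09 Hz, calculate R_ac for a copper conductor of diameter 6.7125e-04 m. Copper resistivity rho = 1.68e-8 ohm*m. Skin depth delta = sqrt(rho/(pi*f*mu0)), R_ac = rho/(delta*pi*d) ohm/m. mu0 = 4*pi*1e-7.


delta = sqrt(1.68e-8 / (pi * 6.3072e+09 * 4*pi*1e-7)) = 8.214034e-07 m
R_ac = 1.68e-8 / (8.214034e-07 * pi * 6.7125e-04) = 9.699 ohm/m

9.699 ohm/m


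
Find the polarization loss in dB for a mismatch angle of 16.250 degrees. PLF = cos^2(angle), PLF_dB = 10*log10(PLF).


PLF_linear = cos^2(16.250 deg) = 0.9216957
PLF_dB = 10 * log10(0.9216957) = -0.3541 dB

-0.3541 dB


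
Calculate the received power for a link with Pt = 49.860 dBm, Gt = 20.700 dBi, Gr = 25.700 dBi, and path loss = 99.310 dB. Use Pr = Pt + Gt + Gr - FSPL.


Pr = 49.860 + 20.700 + 25.700 - 99.310 = -3.05 dBm

-3.05 dBm


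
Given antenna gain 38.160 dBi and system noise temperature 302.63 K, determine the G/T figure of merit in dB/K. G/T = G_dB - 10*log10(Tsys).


G/T = 38.160 - 10*log10(302.63) = 38.160 - 24.80912 = 13.35 dB/K

13.35 dB/K


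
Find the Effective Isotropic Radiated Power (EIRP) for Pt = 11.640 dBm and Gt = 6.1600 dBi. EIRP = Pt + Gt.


EIRP = Pt + Gt = 11.640 + 6.1600 = 17.80 dBm

17.80 dBm


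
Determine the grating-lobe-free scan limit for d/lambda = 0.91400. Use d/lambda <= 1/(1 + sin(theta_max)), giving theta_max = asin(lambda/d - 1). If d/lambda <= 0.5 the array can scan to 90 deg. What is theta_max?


lambda/d - 1 = 1/0.91400 - 1 = 0.09409190
theta_max = asin(0.09409190) = 5.399 deg

5.399 deg


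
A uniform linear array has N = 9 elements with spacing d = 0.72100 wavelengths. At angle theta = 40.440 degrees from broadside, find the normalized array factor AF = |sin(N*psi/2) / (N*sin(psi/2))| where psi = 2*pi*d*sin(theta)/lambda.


psi = 2*pi*0.72100*sin(40.440 deg) = 2.938505 rad
AF = |sin(9*2.938505/2) / (9*sin(2.938505/2))| = 0.06820

0.06820


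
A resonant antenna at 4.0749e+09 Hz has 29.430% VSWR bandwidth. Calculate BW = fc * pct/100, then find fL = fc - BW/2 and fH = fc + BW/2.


BW = 4.0749e+09 * 29.430/100 = 1.199243e+09 Hz
fL = 4.0749e+09 - 1.199243e+09/2 = 3.475e+09 Hz
fH = 4.0749e+09 + 1.199243e+09/2 = 4.675e+09 Hz

BW=1.199e+09 Hz, fL=3.475e+09 Hz, fH=4.675e+09 Hz


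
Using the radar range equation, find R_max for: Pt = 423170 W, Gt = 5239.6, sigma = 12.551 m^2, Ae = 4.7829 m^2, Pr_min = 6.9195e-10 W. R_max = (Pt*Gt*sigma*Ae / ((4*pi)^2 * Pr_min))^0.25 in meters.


R^4 = 423170*5239.6*12.551*4.7829 / ((4*pi)^2 * 6.9195e-10) = 1.218115e+18
R_max = 1.218115e+18^0.25 = 33222 m

33222 m


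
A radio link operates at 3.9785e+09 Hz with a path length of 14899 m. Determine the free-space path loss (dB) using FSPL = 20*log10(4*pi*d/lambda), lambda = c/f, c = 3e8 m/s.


lambda = c / f = 3.0000e+08 / 3.9785e+09 = 0.07540530 m
FSPL = 20 * log10(4*pi*14899/0.07540530) = 127.9 dB

127.9 dB


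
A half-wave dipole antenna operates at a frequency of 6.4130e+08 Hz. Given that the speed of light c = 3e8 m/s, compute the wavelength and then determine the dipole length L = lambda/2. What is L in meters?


lambda = c / f = 3.0000e+08 / 6.4130e+08 = 0.4677998 m
L = lambda / 2 = 0.4677998 / 2 = 0.2339 m

0.2339 m


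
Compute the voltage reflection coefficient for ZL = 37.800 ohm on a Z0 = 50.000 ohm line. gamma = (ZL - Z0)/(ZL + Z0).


gamma = (37.800 - 50.000) / (37.800 + 50.000) = -0.1390

-0.1390


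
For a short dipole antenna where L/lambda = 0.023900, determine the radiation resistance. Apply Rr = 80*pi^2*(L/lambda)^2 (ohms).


Rr = 80 * pi^2 * (0.023900)^2 = 80 * 9.869604 * 5.712100e-04 = 0.4510 ohm

0.4510 ohm


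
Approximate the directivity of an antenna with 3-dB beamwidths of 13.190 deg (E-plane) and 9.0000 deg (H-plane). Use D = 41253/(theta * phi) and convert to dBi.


D_linear = 41253 / (13.190 * 9.0000) = 347.5107
D_dBi = 10 * log10(347.5107) = 25.41 dBi

25.41 dBi


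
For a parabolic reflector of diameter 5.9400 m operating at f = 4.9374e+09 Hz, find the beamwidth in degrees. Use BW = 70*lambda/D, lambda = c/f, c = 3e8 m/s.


lambda = c / f = 3.0000e+08 / 4.9374e+09 = 0.06076072 m
BW = 70 * 0.06076072 / 5.9400 = 0.7160 deg

0.7160 deg


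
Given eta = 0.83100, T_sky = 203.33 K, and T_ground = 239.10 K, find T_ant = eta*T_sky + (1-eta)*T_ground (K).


T_ant = 0.83100 * 203.33 + (1 - 0.83100) * 239.10 = 209.4 K

209.4 K


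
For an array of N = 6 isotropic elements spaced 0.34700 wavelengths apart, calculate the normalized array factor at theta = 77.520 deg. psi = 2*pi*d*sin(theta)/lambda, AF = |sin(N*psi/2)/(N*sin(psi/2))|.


psi = 2*pi*0.34700*sin(77.520 deg) = 2.128749 rad
AF = |sin(6*2.128749/2) / (6*sin(2.128749/2))| = 0.01961

0.01961


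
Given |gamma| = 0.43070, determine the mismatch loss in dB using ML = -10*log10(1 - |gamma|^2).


ML = -10 * log10(1 - 0.43070^2) = -10 * log10(0.81449751) = 0.8911 dB

0.8911 dB


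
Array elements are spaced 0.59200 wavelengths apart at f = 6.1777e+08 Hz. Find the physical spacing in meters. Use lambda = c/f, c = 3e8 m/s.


lambda = c / f = 3.0000e+08 / 6.1777e+08 = 0.4856176 m
d = 0.59200 * 0.4856176 = 0.2875 m

0.2875 m


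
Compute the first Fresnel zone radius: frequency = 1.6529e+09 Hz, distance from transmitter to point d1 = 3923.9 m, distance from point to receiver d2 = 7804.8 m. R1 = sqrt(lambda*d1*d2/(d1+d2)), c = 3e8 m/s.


lambda = c / f = 3.0000e+08 / 1.6529e+09 = 0.1814992 m
R1 = sqrt(0.1814992 * 3923.9 * 7804.8 / (3923.9 + 7804.8)) = 21.77 m

21.77 m


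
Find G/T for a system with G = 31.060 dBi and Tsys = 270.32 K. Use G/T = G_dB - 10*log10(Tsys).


G/T = 31.060 - 10*log10(270.32) = 31.060 - 24.31878 = 6.741 dB/K

6.741 dB/K


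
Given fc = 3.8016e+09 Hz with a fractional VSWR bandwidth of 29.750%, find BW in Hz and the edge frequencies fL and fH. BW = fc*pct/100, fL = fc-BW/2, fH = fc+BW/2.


BW = 3.8016e+09 * 29.750/100 = 1.130976e+09 Hz
fL = 3.8016e+09 - 1.130976e+09/2 = 3.236e+09 Hz
fH = 3.8016e+09 + 1.130976e+09/2 = 4.367e+09 Hz

BW=1.131e+09 Hz, fL=3.236e+09 Hz, fH=4.367e+09 Hz


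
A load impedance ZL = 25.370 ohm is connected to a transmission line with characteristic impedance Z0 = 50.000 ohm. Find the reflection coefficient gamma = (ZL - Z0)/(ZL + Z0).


gamma = (25.370 - 50.000) / (25.370 + 50.000) = -0.3268

-0.3268


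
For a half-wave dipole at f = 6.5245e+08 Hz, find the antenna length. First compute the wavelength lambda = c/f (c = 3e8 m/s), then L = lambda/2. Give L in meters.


lambda = c / f = 3.0000e+08 / 6.5245e+08 = 0.4598053 m
L = lambda / 2 = 0.4598053 / 2 = 0.2299 m

0.2299 m


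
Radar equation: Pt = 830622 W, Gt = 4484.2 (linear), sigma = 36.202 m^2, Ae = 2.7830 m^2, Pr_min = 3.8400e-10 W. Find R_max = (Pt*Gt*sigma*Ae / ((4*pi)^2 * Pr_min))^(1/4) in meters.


R^4 = 830622*4484.2*36.202*2.7830 / ((4*pi)^2 * 3.8400e-10) = 6.188469e+18
R_max = 6.188469e+18^0.25 = 49876 m

49876 m


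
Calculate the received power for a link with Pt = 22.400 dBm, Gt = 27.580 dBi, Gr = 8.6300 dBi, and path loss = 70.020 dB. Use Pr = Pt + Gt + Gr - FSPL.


Pr = 22.400 + 27.580 + 8.6300 - 70.020 = -11.41 dBm

-11.41 dBm


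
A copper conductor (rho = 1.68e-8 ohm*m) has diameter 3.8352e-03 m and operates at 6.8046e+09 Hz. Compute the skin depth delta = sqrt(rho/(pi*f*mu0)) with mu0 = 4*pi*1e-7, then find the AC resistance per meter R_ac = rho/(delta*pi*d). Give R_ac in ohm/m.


delta = sqrt(1.68e-8 / (pi * 6.8046e+09 * 4*pi*1e-7)) = 7.908124e-07 m
R_ac = 1.68e-8 / (7.908124e-07 * pi * 3.8352e-03) = 1.763 ohm/m

1.763 ohm/m


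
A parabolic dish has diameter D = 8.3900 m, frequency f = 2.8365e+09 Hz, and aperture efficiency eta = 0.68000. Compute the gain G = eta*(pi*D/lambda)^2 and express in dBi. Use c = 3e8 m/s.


lambda = c / f = 3.0000e+08 / 2.8365e+09 = 0.1057641 m
G_linear = 0.68000 * (pi * 8.3900 / 0.1057641)^2 = 42233.40
G_dBi = 10 * log10(42233.40) = 46.26 dBi

46.26 dBi


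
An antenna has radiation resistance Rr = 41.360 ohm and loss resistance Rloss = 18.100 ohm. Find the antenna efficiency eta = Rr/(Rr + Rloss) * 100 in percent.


eta = 41.360 / (41.360 + 18.100) * 100 = 69.56%

69.56%


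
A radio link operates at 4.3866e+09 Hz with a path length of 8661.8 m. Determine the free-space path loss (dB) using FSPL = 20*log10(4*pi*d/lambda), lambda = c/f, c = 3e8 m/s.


lambda = c / f = 3.0000e+08 / 4.3866e+09 = 0.06839010 m
FSPL = 20 * log10(4*pi*8661.8/0.06839010) = 124.0 dB

124.0 dB


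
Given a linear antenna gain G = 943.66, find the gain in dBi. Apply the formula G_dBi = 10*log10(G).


G_dBi = 10 * log10(943.66) = 29.75 dBi

29.75 dBi


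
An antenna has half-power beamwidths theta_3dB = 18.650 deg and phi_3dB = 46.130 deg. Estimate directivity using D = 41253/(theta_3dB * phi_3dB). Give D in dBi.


D_linear = 41253 / (18.650 * 46.130) = 47.95051
D_dBi = 10 * log10(47.95051) = 16.81 dBi

16.81 dBi


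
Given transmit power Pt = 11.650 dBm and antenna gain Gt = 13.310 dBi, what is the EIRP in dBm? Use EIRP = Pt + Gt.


EIRP = Pt + Gt = 11.650 + 13.310 = 24.96 dBm

24.96 dBm


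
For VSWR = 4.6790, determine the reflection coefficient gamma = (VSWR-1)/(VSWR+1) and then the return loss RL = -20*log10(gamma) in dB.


gamma = (4.6790 - 1) / (4.6790 + 1) = 0.6478253
RL = -20 * log10(0.6478253) = 3.771 dB

3.771 dB


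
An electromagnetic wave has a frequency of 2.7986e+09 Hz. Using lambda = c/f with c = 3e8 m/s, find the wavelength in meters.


lambda = c / f = 3.0000e+08 / 2.7986e+09 = 0.1072 m

0.1072 m


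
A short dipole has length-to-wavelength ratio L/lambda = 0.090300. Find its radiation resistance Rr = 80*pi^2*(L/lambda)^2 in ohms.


Rr = 80 * pi^2 * (0.090300)^2 = 80 * 9.869604 * 8.154090e-03 = 6.438 ohm

6.438 ohm


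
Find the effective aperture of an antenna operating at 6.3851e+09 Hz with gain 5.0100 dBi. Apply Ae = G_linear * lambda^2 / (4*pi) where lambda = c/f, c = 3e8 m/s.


lambda = c / f = 3.0000e+08 / 6.3851e+09 = 0.04698439 m
G_linear = 10^(5.0100/10) = 3.169567
Ae = G_linear * lambda^2 / (4*pi) = 3.169567 * 0.04698439^2 / (4*pi) = 5.568e-04 m^2

5.568e-04 m^2


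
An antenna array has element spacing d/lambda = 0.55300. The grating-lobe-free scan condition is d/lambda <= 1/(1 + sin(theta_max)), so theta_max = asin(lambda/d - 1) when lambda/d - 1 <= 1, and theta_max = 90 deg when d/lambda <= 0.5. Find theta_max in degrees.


lambda/d - 1 = 1/0.55300 - 1 = 0.8083183
theta_max = asin(0.8083183) = 53.93 deg

53.93 deg


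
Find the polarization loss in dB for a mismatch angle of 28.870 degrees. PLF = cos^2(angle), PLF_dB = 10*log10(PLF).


PLF_linear = cos^2(28.870 deg) = 0.7668811
PLF_dB = 10 * log10(0.7668811) = -1.153 dB

-1.153 dB


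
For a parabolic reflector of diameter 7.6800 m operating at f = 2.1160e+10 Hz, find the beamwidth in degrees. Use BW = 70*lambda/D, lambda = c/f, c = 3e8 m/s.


lambda = c / f = 3.0000e+08 / 2.1160e+10 = 0.01417769 m
BW = 70 * 0.01417769 / 7.6800 = 0.1292 deg

0.1292 deg


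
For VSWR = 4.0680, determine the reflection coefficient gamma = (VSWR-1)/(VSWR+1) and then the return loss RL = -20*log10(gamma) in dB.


gamma = (4.0680 - 1) / (4.0680 + 1) = 0.6053670
RL = -20 * log10(0.6053670) = 4.360 dB

4.360 dB


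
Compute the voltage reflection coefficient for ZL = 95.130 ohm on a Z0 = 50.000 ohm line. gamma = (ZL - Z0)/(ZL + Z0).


gamma = (95.130 - 50.000) / (95.130 + 50.000) = 0.3110

0.3110


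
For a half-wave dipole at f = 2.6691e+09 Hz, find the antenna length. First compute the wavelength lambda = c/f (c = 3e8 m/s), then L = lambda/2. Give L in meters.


lambda = c / f = 3.0000e+08 / 2.6691e+09 = 0.1123974 m
L = lambda / 2 = 0.1123974 / 2 = 0.05620 m

0.05620 m


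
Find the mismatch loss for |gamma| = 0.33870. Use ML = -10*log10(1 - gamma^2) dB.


ML = -10 * log10(1 - 0.33870^2) = -10 * log10(0.88528231) = 0.5292 dB

0.5292 dB


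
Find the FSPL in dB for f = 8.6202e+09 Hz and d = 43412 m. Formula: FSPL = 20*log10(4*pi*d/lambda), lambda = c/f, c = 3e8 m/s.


lambda = c / f = 3.0000e+08 / 8.6202e+09 = 0.03480198 m
FSPL = 20 * log10(4*pi*43412/0.03480198) = 143.9 dB

143.9 dB


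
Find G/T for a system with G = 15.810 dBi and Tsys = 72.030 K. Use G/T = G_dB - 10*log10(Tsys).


G/T = 15.810 - 10*log10(72.030) = 15.810 - 18.57513 = -2.765 dB/K

-2.765 dB/K


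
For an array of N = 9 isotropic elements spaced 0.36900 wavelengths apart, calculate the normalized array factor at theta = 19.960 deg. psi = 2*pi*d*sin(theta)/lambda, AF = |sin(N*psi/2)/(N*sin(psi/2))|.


psi = 2*pi*0.36900*sin(19.960 deg) = 0.7914509 rad
AF = |sin(9*0.7914509/2) / (9*sin(0.7914509/2))| = 0.1175

0.1175


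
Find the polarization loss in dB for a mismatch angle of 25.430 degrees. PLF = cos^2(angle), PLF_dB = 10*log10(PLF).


PLF_linear = cos^2(25.430 deg) = 0.8156087
PLF_dB = 10 * log10(0.8156087) = -0.8852 dB

-0.8852 dB


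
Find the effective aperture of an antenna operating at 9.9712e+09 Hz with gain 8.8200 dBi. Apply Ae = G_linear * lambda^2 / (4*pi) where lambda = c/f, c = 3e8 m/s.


lambda = c / f = 3.0000e+08 / 9.9712e+09 = 0.03008665 m
G_linear = 10^(8.8200/10) = 7.620790
Ae = G_linear * lambda^2 / (4*pi) = 7.620790 * 0.03008665^2 / (4*pi) = 5.490e-04 m^2

5.490e-04 m^2


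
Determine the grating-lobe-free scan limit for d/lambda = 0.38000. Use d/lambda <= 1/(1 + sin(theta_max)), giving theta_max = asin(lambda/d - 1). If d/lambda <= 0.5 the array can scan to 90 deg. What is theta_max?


lambda/d - 1 = 1/0.38000 - 1 = 1.631579 >= 1
d/lambda <= 0.5, so the array can scan to endfire without grating lobes: theta_max = 90 deg

90 deg


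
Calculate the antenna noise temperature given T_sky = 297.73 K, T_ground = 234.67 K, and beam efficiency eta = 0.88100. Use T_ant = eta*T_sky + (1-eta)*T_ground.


T_ant = 0.88100 * 297.73 + (1 - 0.88100) * 234.67 = 290.2 K

290.2 K


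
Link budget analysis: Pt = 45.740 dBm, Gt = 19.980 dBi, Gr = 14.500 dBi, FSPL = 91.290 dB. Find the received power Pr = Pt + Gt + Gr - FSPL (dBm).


Pr = 45.740 + 19.980 + 14.500 - 91.290 = -11.07 dBm

-11.07 dBm


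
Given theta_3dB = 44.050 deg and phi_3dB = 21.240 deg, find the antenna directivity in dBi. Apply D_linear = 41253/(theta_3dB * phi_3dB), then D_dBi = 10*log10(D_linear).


D_linear = 41253 / (44.050 * 21.240) = 44.09152
D_dBi = 10 * log10(44.09152) = 16.44 dBi

16.44 dBi


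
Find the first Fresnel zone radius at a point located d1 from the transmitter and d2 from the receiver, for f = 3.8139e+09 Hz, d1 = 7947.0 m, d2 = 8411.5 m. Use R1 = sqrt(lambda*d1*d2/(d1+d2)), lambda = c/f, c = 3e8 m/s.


lambda = c / f = 3.0000e+08 / 3.8139e+09 = 0.07865964 m
R1 = sqrt(0.07865964 * 7947.0 * 8411.5 / (7947.0 + 8411.5)) = 17.93 m

17.93 m


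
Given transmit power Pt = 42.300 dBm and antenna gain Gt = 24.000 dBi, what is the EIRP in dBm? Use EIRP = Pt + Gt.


EIRP = Pt + Gt = 42.300 + 24.000 = 66.30 dBm

66.30 dBm


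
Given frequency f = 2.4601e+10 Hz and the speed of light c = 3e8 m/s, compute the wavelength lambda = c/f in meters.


lambda = c / f = 3.0000e+08 / 2.4601e+10 = 0.01219 m

0.01219 m


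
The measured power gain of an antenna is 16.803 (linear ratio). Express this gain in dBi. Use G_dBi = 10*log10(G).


G_dBi = 10 * log10(16.803) = 12.25 dBi

12.25 dBi


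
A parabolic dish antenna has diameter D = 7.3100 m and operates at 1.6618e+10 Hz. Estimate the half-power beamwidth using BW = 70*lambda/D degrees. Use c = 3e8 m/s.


lambda = c / f = 3.0000e+08 / 1.6618e+10 = 0.01805271 m
BW = 70 * 0.01805271 / 7.3100 = 0.1729 deg

0.1729 deg


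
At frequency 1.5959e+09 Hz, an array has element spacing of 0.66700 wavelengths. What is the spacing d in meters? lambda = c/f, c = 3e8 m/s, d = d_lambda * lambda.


lambda = c / f = 3.0000e+08 / 1.5959e+09 = 0.1879817 m
d = 0.66700 * 0.1879817 = 0.1254 m

0.1254 m


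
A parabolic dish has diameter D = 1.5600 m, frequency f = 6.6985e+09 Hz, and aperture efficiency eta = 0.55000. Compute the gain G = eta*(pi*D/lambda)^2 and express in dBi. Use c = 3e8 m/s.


lambda = c / f = 3.0000e+08 / 6.6985e+09 = 0.04478615 m
G_linear = 0.55000 * (pi * 1.5600 / 0.04478615)^2 = 6586.037
G_dBi = 10 * log10(6586.037) = 38.19 dBi

38.19 dBi


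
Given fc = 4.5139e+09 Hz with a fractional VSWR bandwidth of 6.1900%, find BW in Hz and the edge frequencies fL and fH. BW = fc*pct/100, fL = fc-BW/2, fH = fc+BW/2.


BW = 4.5139e+09 * 6.1900/100 = 2.794104e+08 Hz
fL = 4.5139e+09 - 2.794104e+08/2 = 4.374e+09 Hz
fH = 4.5139e+09 + 2.794104e+08/2 = 4.654e+09 Hz

BW=2.794e+08 Hz, fL=4.374e+09 Hz, fH=4.654e+09 Hz


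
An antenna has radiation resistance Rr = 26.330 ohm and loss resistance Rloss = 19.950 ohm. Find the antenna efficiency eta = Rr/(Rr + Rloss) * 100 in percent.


eta = 26.330 / (26.330 + 19.950) * 100 = 56.89%

56.89%


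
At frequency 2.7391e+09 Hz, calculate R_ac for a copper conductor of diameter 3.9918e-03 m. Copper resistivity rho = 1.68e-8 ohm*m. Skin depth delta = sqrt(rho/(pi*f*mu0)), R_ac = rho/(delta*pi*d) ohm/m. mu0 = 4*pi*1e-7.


delta = sqrt(1.68e-8 / (pi * 2.7391e+09 * 4*pi*1e-7)) = 1.246438e-06 m
R_ac = 1.68e-8 / (1.246438e-06 * pi * 3.9918e-03) = 1.075 ohm/m

1.075 ohm/m


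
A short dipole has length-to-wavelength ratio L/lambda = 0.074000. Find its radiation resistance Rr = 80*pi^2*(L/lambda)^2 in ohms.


Rr = 80 * pi^2 * (0.074000)^2 = 80 * 9.869604 * 5.476000e-03 = 4.324 ohm

4.324 ohm


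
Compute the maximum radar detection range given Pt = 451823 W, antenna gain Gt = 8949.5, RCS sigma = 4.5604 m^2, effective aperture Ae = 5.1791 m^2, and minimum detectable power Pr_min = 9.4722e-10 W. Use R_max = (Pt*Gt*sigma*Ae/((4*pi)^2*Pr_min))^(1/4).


R^4 = 451823*8949.5*4.5604*5.1791 / ((4*pi)^2 * 9.4722e-10) = 6.384895e+17
R_max = 6.384895e+17^0.25 = 28268 m

28268 m


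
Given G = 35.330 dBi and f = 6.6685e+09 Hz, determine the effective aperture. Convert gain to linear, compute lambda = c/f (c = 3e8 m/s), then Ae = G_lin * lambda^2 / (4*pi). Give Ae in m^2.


lambda = c / f = 3.0000e+08 / 6.6685e+09 = 0.04498763 m
G_linear = 10^(35.330/10) = 3411.929
Ae = G_linear * lambda^2 / (4*pi) = 3411.929 * 0.04498763^2 / (4*pi) = 0.5495 m^2

0.5495 m^2


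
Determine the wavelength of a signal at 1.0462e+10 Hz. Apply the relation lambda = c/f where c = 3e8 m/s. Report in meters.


lambda = c / f = 3.0000e+08 / 1.0462e+10 = 0.02868 m

0.02868 m


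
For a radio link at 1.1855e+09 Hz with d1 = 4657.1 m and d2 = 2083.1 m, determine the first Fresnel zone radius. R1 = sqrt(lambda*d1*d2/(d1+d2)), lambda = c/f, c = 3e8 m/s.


lambda = c / f = 3.0000e+08 / 1.1855e+09 = 0.2530578 m
R1 = sqrt(0.2530578 * 4657.1 * 2083.1 / (4657.1 + 2083.1)) = 19.08 m

19.08 m


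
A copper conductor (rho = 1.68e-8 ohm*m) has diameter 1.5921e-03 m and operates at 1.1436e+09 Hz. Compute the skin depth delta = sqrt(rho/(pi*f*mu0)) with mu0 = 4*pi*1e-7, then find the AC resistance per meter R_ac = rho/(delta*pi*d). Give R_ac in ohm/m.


delta = sqrt(1.68e-8 / (pi * 1.1436e+09 * 4*pi*1e-7)) = 1.929024e-06 m
R_ac = 1.68e-8 / (1.929024e-06 * pi * 1.5921e-03) = 1.741 ohm/m

1.741 ohm/m


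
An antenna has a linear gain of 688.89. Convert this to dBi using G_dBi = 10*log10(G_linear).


G_dBi = 10 * log10(688.89) = 28.38 dBi

28.38 dBi


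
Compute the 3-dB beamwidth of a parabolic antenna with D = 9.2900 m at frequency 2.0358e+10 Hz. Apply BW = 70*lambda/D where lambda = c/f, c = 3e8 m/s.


lambda = c / f = 3.0000e+08 / 2.0358e+10 = 0.01473622 m
BW = 70 * 0.01473622 / 9.2900 = 0.1110 deg

0.1110 deg


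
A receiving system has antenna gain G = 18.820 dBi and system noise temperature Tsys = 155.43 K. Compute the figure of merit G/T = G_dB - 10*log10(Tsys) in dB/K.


G/T = 18.820 - 10*log10(155.43) = 18.820 - 21.91535 = -3.095 dB/K

-3.095 dB/K


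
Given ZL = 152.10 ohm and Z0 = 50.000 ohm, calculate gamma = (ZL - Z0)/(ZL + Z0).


gamma = (152.10 - 50.000) / (152.10 + 50.000) = 0.5052

0.5052


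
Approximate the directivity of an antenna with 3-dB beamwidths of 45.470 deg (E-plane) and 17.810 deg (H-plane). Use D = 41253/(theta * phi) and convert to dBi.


D_linear = 41253 / (45.470 * 17.810) = 50.94091
D_dBi = 10 * log10(50.94091) = 17.07 dBi

17.07 dBi


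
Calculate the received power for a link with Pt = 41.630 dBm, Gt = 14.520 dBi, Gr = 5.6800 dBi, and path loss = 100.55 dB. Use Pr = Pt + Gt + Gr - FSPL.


Pr = 41.630 + 14.520 + 5.6800 - 100.55 = -38.72 dBm

-38.72 dBm


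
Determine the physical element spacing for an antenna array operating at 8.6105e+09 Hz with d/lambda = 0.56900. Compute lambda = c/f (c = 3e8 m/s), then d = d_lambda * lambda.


lambda = c / f = 3.0000e+08 / 8.6105e+09 = 0.03484118 m
d = 0.56900 * 0.03484118 = 0.01982 m

0.01982 m


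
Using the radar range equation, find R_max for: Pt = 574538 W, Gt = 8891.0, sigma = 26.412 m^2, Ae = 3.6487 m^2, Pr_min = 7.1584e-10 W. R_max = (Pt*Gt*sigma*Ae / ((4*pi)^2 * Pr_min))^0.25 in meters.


R^4 = 574538*8891.0*26.412*3.6487 / ((4*pi)^2 * 7.1584e-10) = 4.354849e+18
R_max = 4.354849e+18^0.25 = 45682 m

45682 m


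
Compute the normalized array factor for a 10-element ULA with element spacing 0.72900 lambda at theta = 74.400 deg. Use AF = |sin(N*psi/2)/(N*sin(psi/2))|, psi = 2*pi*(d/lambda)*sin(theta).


psi = 2*pi*0.72900*sin(74.400 deg) = 4.411710 rad
AF = |sin(10*4.411710/2) / (10*sin(4.411710/2))| = 8.366e-03

8.366e-03


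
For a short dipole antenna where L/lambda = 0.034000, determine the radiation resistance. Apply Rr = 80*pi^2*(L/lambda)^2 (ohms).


Rr = 80 * pi^2 * (0.034000)^2 = 80 * 9.869604 * 1.156000e-03 = 0.9127 ohm

0.9127 ohm


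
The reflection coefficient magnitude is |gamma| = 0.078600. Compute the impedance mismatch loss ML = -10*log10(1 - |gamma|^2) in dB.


ML = -10 * log10(1 - 0.078600^2) = -10 * log10(0.99382204) = 0.02691 dB

0.02691 dB


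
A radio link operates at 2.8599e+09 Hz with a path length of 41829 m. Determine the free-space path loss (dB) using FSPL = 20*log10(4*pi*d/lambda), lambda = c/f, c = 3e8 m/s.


lambda = c / f = 3.0000e+08 / 2.8599e+09 = 0.1048988 m
FSPL = 20 * log10(4*pi*41829/0.1048988) = 134.0 dB

134.0 dB


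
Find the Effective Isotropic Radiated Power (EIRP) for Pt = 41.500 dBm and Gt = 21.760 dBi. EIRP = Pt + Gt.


EIRP = Pt + Gt = 41.500 + 21.760 = 63.26 dBm

63.26 dBm


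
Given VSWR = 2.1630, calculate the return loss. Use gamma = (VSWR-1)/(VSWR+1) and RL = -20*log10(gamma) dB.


gamma = (2.1630 - 1) / (2.1630 + 1) = 0.3676889
RL = -20 * log10(0.3676889) = 8.690 dB

8.690 dB


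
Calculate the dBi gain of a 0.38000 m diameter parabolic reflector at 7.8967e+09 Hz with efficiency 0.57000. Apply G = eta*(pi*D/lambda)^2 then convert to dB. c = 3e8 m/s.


lambda = c / f = 3.0000e+08 / 7.8967e+09 = 0.03799055 m
G_linear = 0.57000 * (pi * 0.38000 / 0.03799055)^2 = 562.8474
G_dBi = 10 * log10(562.8474) = 27.50 dBi

27.50 dBi


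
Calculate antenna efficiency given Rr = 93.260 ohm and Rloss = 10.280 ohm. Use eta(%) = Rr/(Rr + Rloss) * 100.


eta = 93.260 / (93.260 + 10.280) * 100 = 90.07%

90.07%


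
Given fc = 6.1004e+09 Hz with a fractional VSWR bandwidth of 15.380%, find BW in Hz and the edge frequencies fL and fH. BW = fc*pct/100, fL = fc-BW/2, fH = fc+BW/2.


BW = 6.1004e+09 * 15.380/100 = 9.382415e+08 Hz
fL = 6.1004e+09 - 9.382415e+08/2 = 5.631e+09 Hz
fH = 6.1004e+09 + 9.382415e+08/2 = 6.570e+09 Hz

BW=9.382e+08 Hz, fL=5.631e+09 Hz, fH=6.570e+09 Hz


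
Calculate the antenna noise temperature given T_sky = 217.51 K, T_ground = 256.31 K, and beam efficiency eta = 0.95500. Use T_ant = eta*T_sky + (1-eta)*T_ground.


T_ant = 0.95500 * 217.51 + (1 - 0.95500) * 256.31 = 219.3 K

219.3 K


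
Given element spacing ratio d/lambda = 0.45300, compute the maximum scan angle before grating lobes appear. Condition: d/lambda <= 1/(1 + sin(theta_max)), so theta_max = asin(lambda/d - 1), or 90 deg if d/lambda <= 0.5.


lambda/d - 1 = 1/0.45300 - 1 = 1.207506 >= 1
d/lambda <= 0.5, so the array can scan to endfire without grating lobes: theta_max = 90 deg

90 deg


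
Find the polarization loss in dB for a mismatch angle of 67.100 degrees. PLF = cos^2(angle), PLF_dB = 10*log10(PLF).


PLF_linear = cos^2(67.100 deg) = 0.1514174
PLF_dB = 10 * log10(0.1514174) = -8.198 dB

-8.198 dB


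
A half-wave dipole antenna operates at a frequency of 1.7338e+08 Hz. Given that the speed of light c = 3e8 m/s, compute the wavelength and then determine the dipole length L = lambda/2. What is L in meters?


lambda = c / f = 3.0000e+08 / 1.7338e+08 = 1.730303 m
L = lambda / 2 = 1.730303 / 2 = 0.8652 m

0.8652 m


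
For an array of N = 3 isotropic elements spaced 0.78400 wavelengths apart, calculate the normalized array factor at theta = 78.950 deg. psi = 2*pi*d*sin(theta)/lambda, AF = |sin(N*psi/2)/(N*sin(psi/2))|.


psi = 2*pi*0.78400*sin(78.950 deg) = 4.834690 rad
AF = |sin(3*4.834690/2) / (3*sin(4.834690/2))| = 0.4147

0.4147


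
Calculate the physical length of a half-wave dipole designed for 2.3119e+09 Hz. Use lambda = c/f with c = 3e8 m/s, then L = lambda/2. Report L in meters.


lambda = c / f = 3.0000e+08 / 2.3119e+09 = 0.1297634 m
L = lambda / 2 = 0.1297634 / 2 = 0.06488 m

0.06488 m
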